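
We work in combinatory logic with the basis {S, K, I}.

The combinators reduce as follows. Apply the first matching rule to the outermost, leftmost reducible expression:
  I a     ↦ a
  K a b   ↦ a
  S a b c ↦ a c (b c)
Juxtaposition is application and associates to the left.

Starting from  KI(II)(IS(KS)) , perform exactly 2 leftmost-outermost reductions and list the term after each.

Answer: after 2 steps: IS(KS)

Derivation:
  start: KI(II)(IS(KS))
  [1] I(IS(KS))
  [2] IS(KS)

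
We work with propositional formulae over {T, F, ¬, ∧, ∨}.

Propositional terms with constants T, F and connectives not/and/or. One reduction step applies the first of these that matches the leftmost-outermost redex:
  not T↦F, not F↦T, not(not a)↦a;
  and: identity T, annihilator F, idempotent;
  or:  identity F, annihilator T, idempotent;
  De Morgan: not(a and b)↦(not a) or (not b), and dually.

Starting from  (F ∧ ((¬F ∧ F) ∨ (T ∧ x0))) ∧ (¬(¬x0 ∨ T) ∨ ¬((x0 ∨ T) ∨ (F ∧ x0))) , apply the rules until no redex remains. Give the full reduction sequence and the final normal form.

Answer: normal form = F  (in 2 steps)

Reduction:
  start: (F ∧ ((¬F ∧ F) ∨ (T ∧ x0))) ∧ (¬(¬x0 ∨ T) ∨ ¬((x0 ∨ T) ∨ (F ∧ x0)))
  →1  F ∧ (¬(¬x0 ∨ T) ∨ ¬((x0 ∨ T) ∨ (F ∧ x0)))
  →2  F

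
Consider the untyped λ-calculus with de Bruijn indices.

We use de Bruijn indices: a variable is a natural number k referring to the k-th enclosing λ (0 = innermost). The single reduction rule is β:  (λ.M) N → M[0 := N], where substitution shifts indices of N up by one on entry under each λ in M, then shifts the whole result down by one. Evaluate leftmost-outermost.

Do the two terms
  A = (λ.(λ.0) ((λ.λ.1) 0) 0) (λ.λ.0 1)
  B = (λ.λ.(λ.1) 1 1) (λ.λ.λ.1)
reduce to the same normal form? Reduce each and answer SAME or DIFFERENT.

Term A:
  start: (λ.(λ.0) ((λ.λ.1) 0) 0) (λ.λ.0 1)
  →1  (λ.0) ((λ.λ.1) (λ.λ.0 1)) (λ.λ.0 1)
  →2  (λ.λ.1) (λ.λ.0 1) (λ.λ.0 1)
  →3  (λ.λ.λ.0 1) (λ.λ.0 1)
  →4  λ.λ.0 1

Term B:
  start: (λ.λ.(λ.1) 1 1) (λ.λ.λ.1)
  →1  λ.(λ.1) (λ.λ.λ.1) (λ.λ.λ.1)
  →2  λ.0 (λ.λ.λ.1)

Answer: DIFFERENT — A ⇓ λ.λ.0 1, B ⇓ λ.0 (λ.λ.λ.1)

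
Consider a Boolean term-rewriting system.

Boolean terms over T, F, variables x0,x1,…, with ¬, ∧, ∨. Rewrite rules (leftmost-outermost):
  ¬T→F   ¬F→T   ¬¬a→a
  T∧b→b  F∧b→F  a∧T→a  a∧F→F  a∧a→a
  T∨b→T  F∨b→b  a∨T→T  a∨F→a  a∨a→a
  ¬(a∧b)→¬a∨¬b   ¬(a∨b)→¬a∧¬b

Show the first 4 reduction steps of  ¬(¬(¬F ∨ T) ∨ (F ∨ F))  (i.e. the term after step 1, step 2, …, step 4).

Answer: after 4 steps: ¬(F ∨ F)

Working:
  start: ¬(¬(¬F ∨ T) ∨ (F ∨ F))
  step 1: ¬¬(¬F ∨ T) ∧ ¬(F ∨ F)
  step 2: (¬F ∨ T) ∧ ¬(F ∨ F)
  step 3: T ∧ ¬(F ∨ F)
  step 4: ¬(F ∨ F)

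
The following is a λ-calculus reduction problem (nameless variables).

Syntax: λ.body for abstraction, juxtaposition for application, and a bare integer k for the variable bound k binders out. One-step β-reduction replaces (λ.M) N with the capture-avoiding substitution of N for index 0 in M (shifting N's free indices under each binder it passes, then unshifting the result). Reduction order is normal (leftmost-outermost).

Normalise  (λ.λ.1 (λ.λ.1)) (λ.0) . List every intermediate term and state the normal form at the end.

Answer: normal form = λ.λ.λ.1  (in 2 steps)

Reduction:
  start: (λ.λ.1 (λ.λ.1)) (λ.0)
  step 1: λ.(λ.0) (λ.λ.1)
  step 2: λ.λ.λ.1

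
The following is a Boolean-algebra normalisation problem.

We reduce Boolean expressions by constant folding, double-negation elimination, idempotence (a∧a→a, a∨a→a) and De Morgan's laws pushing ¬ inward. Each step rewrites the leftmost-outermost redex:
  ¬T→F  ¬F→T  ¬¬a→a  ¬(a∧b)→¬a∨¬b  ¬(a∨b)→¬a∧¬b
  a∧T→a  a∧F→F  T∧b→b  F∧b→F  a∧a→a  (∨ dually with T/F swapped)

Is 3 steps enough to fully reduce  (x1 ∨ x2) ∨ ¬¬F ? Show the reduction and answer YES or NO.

  start: (x1 ∨ x2) ∨ ¬¬F
  step 1: (x1 ∨ x2) ∨ F
  step 2: x1 ∨ x2

Answer: YES — reaches normal form x1 ∨ x2 in 2 ≤ 3 steps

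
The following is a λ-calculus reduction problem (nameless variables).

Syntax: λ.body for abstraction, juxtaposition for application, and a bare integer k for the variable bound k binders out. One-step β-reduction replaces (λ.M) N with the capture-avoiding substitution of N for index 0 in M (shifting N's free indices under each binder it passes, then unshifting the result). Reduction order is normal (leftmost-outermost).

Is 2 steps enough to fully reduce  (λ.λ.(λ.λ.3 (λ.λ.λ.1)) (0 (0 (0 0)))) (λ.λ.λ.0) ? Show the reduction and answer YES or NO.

  start: (λ.λ.(λ.λ.3 (λ.λ.λ.1)) (0 (0 (0 0)))) (λ.λ.λ.0)
  [1] λ.(λ.λ.(λ.λ.λ.0) (λ.λ.λ.1)) (0 (0 (0 0)))
  [2] λ.λ.(λ.λ.λ.0) (λ.λ.λ.1)

Answer: NO — after 2 steps the term is λ.λ.(λ.λ.λ.0) (λ.λ.λ.1), not yet normal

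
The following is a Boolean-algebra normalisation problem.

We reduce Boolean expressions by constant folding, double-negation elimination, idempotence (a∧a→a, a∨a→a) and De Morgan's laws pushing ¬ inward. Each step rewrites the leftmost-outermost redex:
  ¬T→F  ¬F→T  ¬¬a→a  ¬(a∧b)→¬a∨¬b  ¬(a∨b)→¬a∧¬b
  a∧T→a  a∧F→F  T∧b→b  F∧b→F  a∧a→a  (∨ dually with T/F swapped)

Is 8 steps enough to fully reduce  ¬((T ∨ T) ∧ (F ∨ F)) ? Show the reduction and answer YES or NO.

Answer: YES — reaches normal form T in 8 ≤ 8 steps

Reduction:
  start: ¬((T ∨ T) ∧ (F ∨ F))
  →1  ¬(T ∨ T) ∨ ¬(F ∨ F)
  →2  (¬T ∧ ¬T) ∨ ¬(F ∨ F)
  →3  ¬T ∨ ¬(F ∨ F)
  →4  F ∨ ¬(F ∨ F)
  →5  ¬(F ∨ F)
  →6  ¬F ∧ ¬F
  →7  ¬F
  →8  T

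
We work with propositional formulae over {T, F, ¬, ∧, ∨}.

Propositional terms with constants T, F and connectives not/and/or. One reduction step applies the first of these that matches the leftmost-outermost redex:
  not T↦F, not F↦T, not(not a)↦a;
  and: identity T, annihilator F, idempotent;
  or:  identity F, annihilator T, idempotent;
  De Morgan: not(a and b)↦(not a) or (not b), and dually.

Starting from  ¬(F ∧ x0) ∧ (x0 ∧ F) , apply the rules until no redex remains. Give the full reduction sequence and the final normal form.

Answer: normal form = F  (in 5 steps)

Derivation:
  start: ¬(F ∧ x0) ∧ (x0 ∧ F)
  step 1: (¬F ∨ ¬x0) ∧ (x0 ∧ F)
  step 2: (T ∨ ¬x0) ∧ (x0 ∧ F)
  step 3: T ∧ (x0 ∧ F)
  step 4: x0 ∧ F
  step 5: F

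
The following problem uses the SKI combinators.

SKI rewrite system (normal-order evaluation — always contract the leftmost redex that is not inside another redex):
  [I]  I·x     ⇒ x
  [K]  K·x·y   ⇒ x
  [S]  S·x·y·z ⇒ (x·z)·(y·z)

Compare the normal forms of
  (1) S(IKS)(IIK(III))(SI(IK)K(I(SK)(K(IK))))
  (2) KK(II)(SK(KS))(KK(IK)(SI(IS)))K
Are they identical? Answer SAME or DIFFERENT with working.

Term A:
  start: S(IKS)(IIK(III))(SI(IK)K(I(SK)(K(IK))))
  →1  IKS(SI(IK)K(I(SK)(K(IK))))(IIK(III)(SI(IK)K(I(SK)(K(IK)))))
  →2  KS(SI(IK)K(I(SK)(K(IK))))(IIK(III)(SI(IK)K(I(SK)(K(IK)))))
  →3  S(IIK(III)(SI(IK)K(I(SK)(K(IK)))))
  →4  S(IK(III)(SI(IK)K(I(SK)(K(IK)))))
  →5  S(K(III)(SI(IK)K(I(SK)(K(IK)))))
  →6  S(III)
  →7  S(II)
  →8  SI

Term B:
  start: KK(II)(SK(KS))(KK(IK)(SI(IS)))K
  →1  K(SK(KS))(KK(IK)(SI(IS)))K
  →2  SK(KS)K
  →3  KK(KSK)
  →4  K

Answer: DIFFERENT — A ⇓ SI, B ⇓ K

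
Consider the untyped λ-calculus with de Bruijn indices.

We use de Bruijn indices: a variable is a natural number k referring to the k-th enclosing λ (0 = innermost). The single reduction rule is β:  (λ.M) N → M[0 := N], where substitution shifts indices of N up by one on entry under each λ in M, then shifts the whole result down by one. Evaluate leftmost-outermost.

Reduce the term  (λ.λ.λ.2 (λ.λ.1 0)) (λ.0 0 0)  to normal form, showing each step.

  start: (λ.λ.λ.2 (λ.λ.1 0)) (λ.0 0 0)
  →1  λ.λ.(λ.0 0 0) (λ.λ.1 0)
  →2  λ.λ.(λ.λ.1 0) (λ.λ.1 0) (λ.λ.1 0)
  →3  λ.λ.(λ.(λ.λ.1 0) 0) (λ.λ.1 0)
  →4  λ.λ.(λ.λ.1 0) (λ.λ.1 0)
  →5  λ.λ.λ.(λ.λ.1 0) 0
  →6  λ.λ.λ.λ.1 0

Answer: normal form = λ.λ.λ.λ.1 0  (in 6 steps)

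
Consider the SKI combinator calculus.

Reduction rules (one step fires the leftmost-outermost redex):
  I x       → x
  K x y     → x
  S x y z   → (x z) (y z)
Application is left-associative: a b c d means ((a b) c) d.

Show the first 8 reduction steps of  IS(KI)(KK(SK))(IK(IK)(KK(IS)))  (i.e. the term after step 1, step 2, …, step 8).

  start: IS(KI)(KK(SK))(IK(IK)(KK(IS)))
  step 1: S(KI)(KK(SK))(IK(IK)(KK(IS)))
  step 2: KI(IK(IK)(KK(IS)))(KK(SK)(IK(IK)(KK(IS))))
  step 3: I(KK(SK)(IK(IK)(KK(IS))))
  step 4: KK(SK)(IK(IK)(KK(IS)))
  step 5: K(IK(IK)(KK(IS)))
  step 6: K(K(IK)(KK(IS)))
  step 7: K(IK)
  step 8: KK

Answer: after 8 steps: KK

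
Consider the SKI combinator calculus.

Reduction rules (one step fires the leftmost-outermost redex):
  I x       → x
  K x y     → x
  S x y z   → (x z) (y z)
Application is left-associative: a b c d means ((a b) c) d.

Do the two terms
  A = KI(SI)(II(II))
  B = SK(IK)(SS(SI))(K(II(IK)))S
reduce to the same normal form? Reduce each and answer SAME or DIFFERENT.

Term A:
  start: KI(SI)(II(II))
  →1  I(II(II))
  →2  II(II)
  →3  I(II)
  →4  II
  →5  I

Term B:
  start: SK(IK)(SS(SI))(K(II(IK)))S
  →1  K(SS(SI))(IK(SS(SI)))(K(II(IK)))S
  →2  SS(SI)(K(II(IK)))S
  →3  S(K(II(IK)))(SI(K(II(IK))))S
  →4  K(II(IK))S(SI(K(II(IK)))S)
  →5  II(IK)(SI(K(II(IK)))S)
  →6  I(IK)(SI(K(II(IK)))S)
  →7  IK(SI(K(II(IK)))S)
  →8  K(SI(K(II(IK)))S)
  →9  K(IS(K(II(IK))S))
  →10  K(S(K(II(IK))S))
  →11  K(S(II(IK)))
  →12  K(S(I(IK)))
  →13  K(S(IK))
  →14  K(SK)

Answer: DIFFERENT — A ⇓ I, B ⇓ K(SK)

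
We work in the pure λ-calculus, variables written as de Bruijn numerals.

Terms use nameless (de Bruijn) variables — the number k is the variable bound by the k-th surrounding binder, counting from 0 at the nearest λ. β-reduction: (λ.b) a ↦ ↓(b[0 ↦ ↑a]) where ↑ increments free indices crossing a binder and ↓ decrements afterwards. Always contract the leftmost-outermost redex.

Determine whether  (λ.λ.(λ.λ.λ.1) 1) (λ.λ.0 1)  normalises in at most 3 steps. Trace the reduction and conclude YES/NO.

Answer: YES — reaches normal form λ.λ.λ.1 in 2 ≤ 3 steps

Derivation:
  start: (λ.λ.(λ.λ.λ.1) 1) (λ.λ.0 1)
  [1] λ.(λ.λ.λ.1) (λ.λ.0 1)
  [2] λ.λ.λ.1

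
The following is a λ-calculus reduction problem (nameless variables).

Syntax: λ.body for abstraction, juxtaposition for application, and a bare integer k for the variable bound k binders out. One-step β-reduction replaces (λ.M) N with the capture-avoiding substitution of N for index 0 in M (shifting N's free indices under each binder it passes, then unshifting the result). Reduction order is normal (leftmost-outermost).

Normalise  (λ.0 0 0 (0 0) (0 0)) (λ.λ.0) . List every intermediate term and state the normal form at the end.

Answer: normal form = λ.0  (in 6 steps)

Reduction:
  start: (λ.0 0 0 (0 0) (0 0)) (λ.λ.0)
  →1  (λ.λ.0) (λ.λ.0) (λ.λ.0) ((λ.λ.0) (λ.λ.0)) ((λ.λ.0) (λ.λ.0))
  →2  (λ.0) (λ.λ.0) ((λ.λ.0) (λ.λ.0)) ((λ.λ.0) (λ.λ.0))
  →3  (λ.λ.0) ((λ.λ.0) (λ.λ.0)) ((λ.λ.0) (λ.λ.0))
  →4  (λ.0) ((λ.λ.0) (λ.λ.0))
  →5  (λ.λ.0) (λ.λ.0)
  →6  λ.0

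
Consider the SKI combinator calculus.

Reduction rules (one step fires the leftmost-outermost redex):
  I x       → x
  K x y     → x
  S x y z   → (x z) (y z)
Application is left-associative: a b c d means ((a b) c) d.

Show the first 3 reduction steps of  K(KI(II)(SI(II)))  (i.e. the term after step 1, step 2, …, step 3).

Answer: after 3 steps: K(SII)

Working:
  start: K(KI(II)(SI(II)))
  →1  K(I(SI(II)))
  →2  K(SI(II))
  →3  K(SII)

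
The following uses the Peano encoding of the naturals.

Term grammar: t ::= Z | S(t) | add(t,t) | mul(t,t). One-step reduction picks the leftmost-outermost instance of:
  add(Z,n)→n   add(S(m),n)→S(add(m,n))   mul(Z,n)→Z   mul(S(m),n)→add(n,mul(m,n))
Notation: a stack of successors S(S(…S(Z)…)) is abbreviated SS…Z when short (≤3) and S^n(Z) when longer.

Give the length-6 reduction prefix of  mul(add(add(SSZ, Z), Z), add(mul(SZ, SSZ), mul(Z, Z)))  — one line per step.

  start: mul(add(add(SSZ, Z), Z), add(mul(SZ, SSZ), mul(Z, Z)))
  [1] mul(add(S(add(SZ, Z)), Z), add(mul(SZ, SSZ), mul(Z, Z)))
  [2] mul(S(add(add(SZ, Z), Z)), add(mul(SZ, SSZ), mul(Z, Z)))
  [3] add(add(mul(SZ, SSZ), mul(Z, Z)), mul(add(add(SZ, Z), Z), add(mul(SZ, SSZ), mul(Z, Z))))
  [4] add(add(add(SSZ, mul(Z, SSZ)), mul(Z, Z)), mul(add(add(SZ, Z), Z), add(mul(SZ, SSZ), mul(Z, Z))))
  [5] add(add(S(add(SZ, mul(Z, SSZ))), mul(Z, Z)), mul(add(add(SZ, Z), Z), add(mul(SZ, SSZ), mul(Z, Z))))
  [6] add(S(add(add(SZ, mul(Z, SSZ)), mul(Z, Z))), mul(add(add(SZ, Z), Z), add(mul(SZ, SSZ), mul(Z, Z))))

Answer: after 6 steps: add(S(add(add(SZ, mul(Z, SSZ)), mul(Z, Z))), mul(add(add(SZ, Z), Z), add(mul(SZ, SSZ), mul(Z, Z))))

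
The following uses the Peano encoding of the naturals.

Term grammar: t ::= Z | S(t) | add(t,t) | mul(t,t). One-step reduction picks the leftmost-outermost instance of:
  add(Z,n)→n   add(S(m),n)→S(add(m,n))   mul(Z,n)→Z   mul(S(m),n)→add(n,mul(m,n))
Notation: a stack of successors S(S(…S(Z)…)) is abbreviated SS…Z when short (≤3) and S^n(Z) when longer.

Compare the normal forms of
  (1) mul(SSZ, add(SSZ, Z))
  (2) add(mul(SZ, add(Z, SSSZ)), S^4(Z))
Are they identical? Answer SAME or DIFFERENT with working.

Term A:
  start: mul(SSZ, add(SSZ, Z))
  →1  add(add(SSZ, Z), mul(SZ, add(SSZ, Z)))
  →2  add(S(add(SZ, Z)), mul(SZ, add(SSZ, Z)))
  →3  S(add(add(SZ, Z), mul(SZ, add(SSZ, Z))))
  →4  S(add(S(add(Z, Z)), mul(SZ, add(SSZ, Z))))
  →5  S(S(add(add(Z, Z), mul(SZ, add(SSZ, Z)))))
  →6  S(S(add(Z, mul(SZ, add(SSZ, Z)))))
  →7  S(S(mul(SZ, add(SSZ, Z))))
  →8  S(S(add(add(SSZ, Z), mul(Z, add(SSZ, Z)))))
  →9  S(S(add(S(add(SZ, Z)), mul(Z, add(SSZ, Z)))))
  →10  S(S(S(add(add(SZ, Z), mul(Z, add(SSZ, Z))))))
  →11  S(S(S(add(S(add(Z, Z)), mul(Z, add(SSZ, Z))))))
  →12  S(S(S(S(add(add(Z, Z), mul(Z, add(SSZ, Z)))))))
  →13  S(S(S(S(add(Z, mul(Z, add(SSZ, Z)))))))
  →14  S(S(S(S(mul(Z, add(SSZ, Z))))))
  →15  S^4(Z)

Term B:
  start: add(mul(SZ, add(Z, SSSZ)), S^4(Z))
  →1  add(add(add(Z, SSSZ), mul(Z, add(Z, SSSZ))), S^4(Z))
  →2  add(add(SSSZ, mul(Z, add(Z, SSSZ))), S^4(Z))
  →3  add(S(add(SSZ, mul(Z, add(Z, SSSZ)))), S^4(Z))
  →4  S(add(add(SSZ, mul(Z, add(Z, SSSZ))), S^4(Z)))
  →5  S(add(S(add(SZ, mul(Z, add(Z, SSSZ)))), S^4(Z)))
  →6  S(S(add(add(SZ, mul(Z, add(Z, SSSZ))), S^4(Z))))
  →7  S(S(add(S(add(Z, mul(Z, add(Z, SSSZ)))), S^4(Z))))
  →8  S(S(S(add(add(Z, mul(Z, add(Z, SSSZ))), S^4(Z)))))
  →9  S(S(S(add(mul(Z, add(Z, SSSZ)), S^4(Z)))))
  →10  S(S(S(add(Z, S^4(Z)))))
  →11  S^7(Z)

Answer: DIFFERENT — A ⇓ S^4(Z), B ⇓ S^7(Z)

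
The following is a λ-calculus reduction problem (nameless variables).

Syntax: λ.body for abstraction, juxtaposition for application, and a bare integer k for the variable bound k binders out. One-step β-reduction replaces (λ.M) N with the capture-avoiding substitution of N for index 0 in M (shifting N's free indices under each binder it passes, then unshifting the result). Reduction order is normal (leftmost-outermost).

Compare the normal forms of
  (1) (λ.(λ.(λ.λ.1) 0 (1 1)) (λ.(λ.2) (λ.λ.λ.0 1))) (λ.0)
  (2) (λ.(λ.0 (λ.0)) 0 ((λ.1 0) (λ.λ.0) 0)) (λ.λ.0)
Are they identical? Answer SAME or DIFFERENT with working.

Term A:
  start: (λ.(λ.(λ.λ.1) 0 (1 1)) (λ.(λ.2) (λ.λ.λ.0 1))) (λ.0)
  step 1: (λ.(λ.λ.1) 0 ((λ.0) (λ.0))) (λ.(λ.λ.0) (λ.λ.λ.0 1))
  step 2: (λ.λ.1) (λ.(λ.λ.0) (λ.λ.λ.0 1)) ((λ.0) (λ.0))
  step 3: (λ.λ.(λ.λ.0) (λ.λ.λ.0 1)) ((λ.0) (λ.0))
  step 4: λ.(λ.λ.0) (λ.λ.λ.0 1)
  step 5: λ.λ.0

Term B:
  start: (λ.(λ.0 (λ.0)) 0 ((λ.1 0) (λ.λ.0) 0)) (λ.λ.0)
  step 1: (λ.0 (λ.0)) (λ.λ.0) ((λ.(λ.λ.0) 0) (λ.λ.0) (λ.λ.0))
  step 2: (λ.λ.0) (λ.0) ((λ.(λ.λ.0) 0) (λ.λ.0) (λ.λ.0))
  step 3: (λ.0) ((λ.(λ.λ.0) 0) (λ.λ.0) (λ.λ.0))
  step 4: (λ.(λ.λ.0) 0) (λ.λ.0) (λ.λ.0)
  step 5: (λ.λ.0) (λ.λ.0) (λ.λ.0)
  step 6: (λ.0) (λ.λ.0)
  step 7: λ.λ.0

Answer: SAME — A ⇓ λ.λ.0, B ⇓ λ.λ.0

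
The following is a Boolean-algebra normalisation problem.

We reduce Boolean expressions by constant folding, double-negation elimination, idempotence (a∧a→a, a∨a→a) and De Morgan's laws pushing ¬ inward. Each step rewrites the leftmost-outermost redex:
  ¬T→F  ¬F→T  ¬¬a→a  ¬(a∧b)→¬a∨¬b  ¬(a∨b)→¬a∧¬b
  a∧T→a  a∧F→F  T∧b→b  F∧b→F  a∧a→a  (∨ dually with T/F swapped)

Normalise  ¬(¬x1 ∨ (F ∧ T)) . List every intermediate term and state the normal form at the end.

Answer: normal form = x1  (in 6 steps)

Reduction:
  start: ¬(¬x1 ∨ (F ∧ T))
  step 1: ¬¬x1 ∧ ¬(F ∧ T)
  step 2: x1 ∧ ¬(F ∧ T)
  step 3: x1 ∧ (¬F ∨ ¬T)
  step 4: x1 ∧ (T ∨ ¬T)
  step 5: x1 ∧ T
  step 6: x1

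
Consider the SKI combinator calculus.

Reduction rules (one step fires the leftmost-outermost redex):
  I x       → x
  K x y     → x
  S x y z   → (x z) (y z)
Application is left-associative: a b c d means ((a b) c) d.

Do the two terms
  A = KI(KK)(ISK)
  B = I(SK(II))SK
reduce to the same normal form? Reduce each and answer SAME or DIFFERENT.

Term A:
  start: KI(KK)(ISK)
  step 1: I(ISK)
  step 2: ISK
  step 3: SK

Term B:
  start: I(SK(II))SK
  step 1: SK(II)SK
  step 2: KS(IIS)K
  step 3: SK

Answer: SAME — A ⇓ SK, B ⇓ SK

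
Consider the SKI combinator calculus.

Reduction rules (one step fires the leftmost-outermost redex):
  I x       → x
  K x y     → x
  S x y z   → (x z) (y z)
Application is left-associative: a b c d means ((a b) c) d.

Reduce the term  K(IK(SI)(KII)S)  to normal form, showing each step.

  start: K(IK(SI)(KII)S)
  →1  K(K(SI)(KII)S)
  →2  K(SIS)

Answer: normal form = K(SIS)  (in 2 steps)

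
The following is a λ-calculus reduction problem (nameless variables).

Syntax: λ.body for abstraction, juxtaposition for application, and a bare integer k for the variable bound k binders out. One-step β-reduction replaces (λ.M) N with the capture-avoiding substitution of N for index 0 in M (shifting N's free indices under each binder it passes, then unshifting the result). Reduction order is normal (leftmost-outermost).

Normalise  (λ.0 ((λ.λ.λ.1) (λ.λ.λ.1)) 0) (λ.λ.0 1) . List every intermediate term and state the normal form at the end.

  start: (λ.0 ((λ.λ.λ.1) (λ.λ.λ.1)) 0) (λ.λ.0 1)
  →1  (λ.λ.0 1) ((λ.λ.λ.1) (λ.λ.λ.1)) (λ.λ.0 1)
  →2  (λ.0 ((λ.λ.λ.1) (λ.λ.λ.1))) (λ.λ.0 1)
  →3  (λ.λ.0 1) ((λ.λ.λ.1) (λ.λ.λ.1))
  →4  λ.0 ((λ.λ.λ.1) (λ.λ.λ.1))
  →5  λ.0 (λ.λ.1)

Answer: normal form = λ.0 (λ.λ.1)  (in 5 steps)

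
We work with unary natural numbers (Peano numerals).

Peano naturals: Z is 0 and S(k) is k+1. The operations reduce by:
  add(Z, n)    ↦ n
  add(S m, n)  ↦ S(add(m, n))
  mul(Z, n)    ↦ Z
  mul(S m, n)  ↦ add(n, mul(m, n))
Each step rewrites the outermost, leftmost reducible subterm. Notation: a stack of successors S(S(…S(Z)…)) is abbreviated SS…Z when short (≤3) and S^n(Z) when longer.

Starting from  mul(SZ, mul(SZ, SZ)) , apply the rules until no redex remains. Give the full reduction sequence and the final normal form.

Answer: normal form = SZ  (in 8 steps)

Reduction:
  start: mul(SZ, mul(SZ, SZ))
  step 1: add(mul(SZ, SZ), mul(Z, mul(SZ, SZ)))
  step 2: add(add(SZ, mul(Z, SZ)), mul(Z, mul(SZ, SZ)))
  step 3: add(S(add(Z, mul(Z, SZ))), mul(Z, mul(SZ, SZ)))
  step 4: S(add(add(Z, mul(Z, SZ)), mul(Z, mul(SZ, SZ))))
  step 5: S(add(mul(Z, SZ), mul(Z, mul(SZ, SZ))))
  step 6: S(add(Z, mul(Z, mul(SZ, SZ))))
  step 7: S(mul(Z, mul(SZ, SZ)))
  step 8: SZ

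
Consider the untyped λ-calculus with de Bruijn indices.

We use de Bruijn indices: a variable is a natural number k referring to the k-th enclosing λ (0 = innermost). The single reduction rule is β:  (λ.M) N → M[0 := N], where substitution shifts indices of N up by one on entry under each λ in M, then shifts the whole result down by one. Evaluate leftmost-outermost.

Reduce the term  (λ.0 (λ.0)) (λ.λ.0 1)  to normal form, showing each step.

  start: (λ.0 (λ.0)) (λ.λ.0 1)
  →1  (λ.λ.0 1) (λ.0)
  →2  λ.0 (λ.0)

Answer: normal form = λ.0 (λ.0)  (in 2 steps)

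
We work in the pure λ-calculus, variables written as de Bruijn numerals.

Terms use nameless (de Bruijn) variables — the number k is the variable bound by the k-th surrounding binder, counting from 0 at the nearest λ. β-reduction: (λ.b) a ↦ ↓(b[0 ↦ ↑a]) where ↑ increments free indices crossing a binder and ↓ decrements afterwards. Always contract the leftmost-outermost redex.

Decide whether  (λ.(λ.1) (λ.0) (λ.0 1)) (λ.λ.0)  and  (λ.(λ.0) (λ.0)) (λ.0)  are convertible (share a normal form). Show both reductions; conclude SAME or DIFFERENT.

Answer: SAME — A ⇓ λ.0, B ⇓ λ.0

Reduction:
Term A:
  start: (λ.(λ.1) (λ.0) (λ.0 1)) (λ.λ.0)
  step 1: (λ.λ.λ.0) (λ.0) (λ.0 (λ.λ.0))
  step 2: (λ.λ.0) (λ.0 (λ.λ.0))
  step 3: λ.0

Term B:
  start: (λ.(λ.0) (λ.0)) (λ.0)
  step 1: (λ.0) (λ.0)
  step 2: λ.0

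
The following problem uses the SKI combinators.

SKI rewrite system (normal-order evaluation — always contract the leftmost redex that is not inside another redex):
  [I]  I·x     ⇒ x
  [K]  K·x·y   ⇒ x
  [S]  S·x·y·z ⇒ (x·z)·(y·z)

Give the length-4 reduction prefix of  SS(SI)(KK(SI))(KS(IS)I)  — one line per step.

Answer: after 4 steps: KS(IS)I

Derivation:
  start: SS(SI)(KK(SI))(KS(IS)I)
  →1  S(KK(SI))(SI(KK(SI)))(KS(IS)I)
  →2  KK(SI)(KS(IS)I)(SI(KK(SI))(KS(IS)I))
  →3  K(KS(IS)I)(SI(KK(SI))(KS(IS)I))
  →4  KS(IS)I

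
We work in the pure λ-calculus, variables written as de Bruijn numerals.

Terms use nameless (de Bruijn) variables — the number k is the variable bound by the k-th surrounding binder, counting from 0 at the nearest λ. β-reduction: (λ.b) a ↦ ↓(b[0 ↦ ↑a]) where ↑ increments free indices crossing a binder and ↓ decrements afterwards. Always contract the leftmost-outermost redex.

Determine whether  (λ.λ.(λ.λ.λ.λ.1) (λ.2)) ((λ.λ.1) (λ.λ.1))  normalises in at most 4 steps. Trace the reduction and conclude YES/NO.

Answer: YES — reaches normal form λ.λ.λ.λ.1 in 2 ≤ 4 steps

Derivation:
  start: (λ.λ.(λ.λ.λ.λ.1) (λ.2)) ((λ.λ.1) (λ.λ.1))
  →1  λ.(λ.λ.λ.λ.1) (λ.(λ.λ.1) (λ.λ.1))
  →2  λ.λ.λ.λ.1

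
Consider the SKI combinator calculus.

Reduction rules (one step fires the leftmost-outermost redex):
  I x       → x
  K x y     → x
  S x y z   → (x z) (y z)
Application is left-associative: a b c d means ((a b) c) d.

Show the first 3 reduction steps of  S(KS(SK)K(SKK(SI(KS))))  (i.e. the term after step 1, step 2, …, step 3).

Answer: after 3 steps: S(SK(SI(KS)))

Reduction:
  start: S(KS(SK)K(SKK(SI(KS))))
  step 1: S(SK(SKK(SI(KS))))
  step 2: S(SK(K(SI(KS))(K(SI(KS)))))
  step 3: S(SK(SI(KS)))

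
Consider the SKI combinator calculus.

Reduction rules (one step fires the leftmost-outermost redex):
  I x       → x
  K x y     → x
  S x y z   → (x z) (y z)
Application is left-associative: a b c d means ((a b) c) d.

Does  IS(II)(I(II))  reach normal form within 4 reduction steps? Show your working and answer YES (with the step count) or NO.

Answer: YES — reaches normal form SII in 4 ≤ 4 steps

Derivation:
  start: IS(II)(I(II))
  [1] S(II)(I(II))
  [2] SI(I(II))
  [3] SI(II)
  [4] SII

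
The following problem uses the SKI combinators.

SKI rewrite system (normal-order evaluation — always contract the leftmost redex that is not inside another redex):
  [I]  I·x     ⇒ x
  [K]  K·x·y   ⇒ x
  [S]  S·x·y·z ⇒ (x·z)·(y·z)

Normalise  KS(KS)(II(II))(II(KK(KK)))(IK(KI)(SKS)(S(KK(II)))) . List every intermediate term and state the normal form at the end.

  start: KS(KS)(II(II))(II(KK(KK)))(IK(KI)(SKS)(S(KK(II))))
  [1] S(II(II))(II(KK(KK)))(IK(KI)(SKS)(S(KK(II))))
  [2] II(II)(IK(KI)(SKS)(S(KK(II))))(II(KK(KK))(IK(KI)(SKS)(S(KK(II)))))
  [3] I(II)(IK(KI)(SKS)(S(KK(II))))(II(KK(KK))(IK(KI)(SKS)(S(KK(II)))))
  [4] II(IK(KI)(SKS)(S(KK(II))))(II(KK(KK))(IK(KI)(SKS)(S(KK(II)))))
  [5] I(IK(KI)(SKS)(S(KK(II))))(II(KK(KK))(IK(KI)(SKS)(S(KK(II)))))
  [6] IK(KI)(SKS)(S(KK(II)))(II(KK(KK))(IK(KI)(SKS)(S(KK(II)))))
  [7] K(KI)(SKS)(S(KK(II)))(II(KK(KK))(IK(KI)(SKS)(S(KK(II)))))
  [8] KI(S(KK(II)))(II(KK(KK))(IK(KI)(SKS)(S(KK(II)))))
  [9] I(II(KK(KK))(IK(KI)(SKS)(S(KK(II)))))
  [10] II(KK(KK))(IK(KI)(SKS)(S(KK(II))))
  [11] I(KK(KK))(IK(KI)(SKS)(S(KK(II))))
  [12] KK(KK)(IK(KI)(SKS)(S(KK(II))))
  [13] K(IK(KI)(SKS)(S(KK(II))))
  [14] K(K(KI)(SKS)(S(KK(II))))
  [15] K(KI(S(KK(II))))
  [16] KI

Answer: normal form = KI  (in 16 steps)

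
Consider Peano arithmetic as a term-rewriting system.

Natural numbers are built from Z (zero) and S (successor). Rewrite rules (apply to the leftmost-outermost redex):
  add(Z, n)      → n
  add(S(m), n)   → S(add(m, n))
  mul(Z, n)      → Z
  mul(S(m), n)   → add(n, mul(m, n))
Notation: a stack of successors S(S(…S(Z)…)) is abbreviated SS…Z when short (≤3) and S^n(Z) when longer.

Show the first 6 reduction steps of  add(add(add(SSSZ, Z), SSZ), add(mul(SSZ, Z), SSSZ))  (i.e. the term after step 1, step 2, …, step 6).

  start: add(add(add(SSSZ, Z), SSZ), add(mul(SSZ, Z), SSSZ))
  step 1: add(add(S(add(SSZ, Z)), SSZ), add(mul(SSZ, Z), SSSZ))
  step 2: add(S(add(add(SSZ, Z), SSZ)), add(mul(SSZ, Z), SSSZ))
  step 3: S(add(add(add(SSZ, Z), SSZ), add(mul(SSZ, Z), SSSZ)))
  step 4: S(add(add(S(add(SZ, Z)), SSZ), add(mul(SSZ, Z), SSSZ)))
  step 5: S(add(S(add(add(SZ, Z), SSZ)), add(mul(SSZ, Z), SSSZ)))
  step 6: S(S(add(add(add(SZ, Z), SSZ), add(mul(SSZ, Z), SSSZ))))

Answer: after 6 steps: S(S(add(add(add(SZ, Z), SSZ), add(mul(SSZ, Z), SSSZ))))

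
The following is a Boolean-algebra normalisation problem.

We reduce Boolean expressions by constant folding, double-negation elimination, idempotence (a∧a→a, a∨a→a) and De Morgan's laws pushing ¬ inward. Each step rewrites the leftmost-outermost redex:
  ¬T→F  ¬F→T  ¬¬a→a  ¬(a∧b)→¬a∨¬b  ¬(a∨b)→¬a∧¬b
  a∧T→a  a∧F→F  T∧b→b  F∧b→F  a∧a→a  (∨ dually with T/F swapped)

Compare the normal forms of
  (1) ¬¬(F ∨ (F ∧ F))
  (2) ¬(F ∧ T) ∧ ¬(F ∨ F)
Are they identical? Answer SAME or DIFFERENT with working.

Term A:
  start: ¬¬(F ∨ (F ∧ F))
  step 1: F ∨ (F ∧ F)
  step 2: F ∧ F
  step 3: F

Term B:
  start: ¬(F ∧ T) ∧ ¬(F ∨ F)
  step 1: (¬F ∨ ¬T) ∧ ¬(F ∨ F)
  step 2: (T ∨ ¬T) ∧ ¬(F ∨ F)
  step 3: T ∧ ¬(F ∨ F)
  step 4: ¬(F ∨ F)
  step 5: ¬F ∧ ¬F
  step 6: ¬F
  step 7: T

Answer: DIFFERENT — A ⇓ F, B ⇓ T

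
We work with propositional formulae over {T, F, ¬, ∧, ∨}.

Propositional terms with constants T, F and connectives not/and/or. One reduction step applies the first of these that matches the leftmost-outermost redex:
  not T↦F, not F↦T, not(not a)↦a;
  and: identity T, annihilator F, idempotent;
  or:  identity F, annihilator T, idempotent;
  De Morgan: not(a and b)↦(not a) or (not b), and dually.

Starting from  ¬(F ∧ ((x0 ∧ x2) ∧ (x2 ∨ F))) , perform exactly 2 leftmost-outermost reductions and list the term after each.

  start: ¬(F ∧ ((x0 ∧ x2) ∧ (x2 ∨ F)))
  [1] ¬F ∨ ¬((x0 ∧ x2) ∧ (x2 ∨ F))
  [2] T ∨ ¬((x0 ∧ x2) ∧ (x2 ∨ F))

Answer: after 2 steps: T ∨ ¬((x0 ∧ x2) ∧ (x2 ∨ F))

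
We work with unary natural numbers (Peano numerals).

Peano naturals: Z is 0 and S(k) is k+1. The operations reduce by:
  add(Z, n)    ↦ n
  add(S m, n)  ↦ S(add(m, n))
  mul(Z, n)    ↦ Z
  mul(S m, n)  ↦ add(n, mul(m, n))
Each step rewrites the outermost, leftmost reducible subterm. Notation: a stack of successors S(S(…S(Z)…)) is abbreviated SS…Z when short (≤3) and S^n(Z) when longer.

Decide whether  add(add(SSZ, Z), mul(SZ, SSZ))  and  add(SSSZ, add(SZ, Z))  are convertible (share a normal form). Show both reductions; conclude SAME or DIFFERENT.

Answer: SAME — A ⇓ S^4(Z), B ⇓ S^4(Z)

Reduction:
Term A:
  start: add(add(SSZ, Z), mul(SZ, SSZ))
  step 1: add(S(add(SZ, Z)), mul(SZ, SSZ))
  step 2: S(add(add(SZ, Z), mul(SZ, SSZ)))
  step 3: S(add(S(add(Z, Z)), mul(SZ, SSZ)))
  step 4: S(S(add(add(Z, Z), mul(SZ, SSZ))))
  step 5: S(S(add(Z, mul(SZ, SSZ))))
  step 6: S(S(mul(SZ, SSZ)))
  step 7: S(S(add(SSZ, mul(Z, SSZ))))
  step 8: S(S(S(add(SZ, mul(Z, SSZ)))))
  step 9: S(S(S(S(add(Z, mul(Z, SSZ))))))
  step 10: S(S(S(S(mul(Z, SSZ)))))
  step 11: S^4(Z)

Term B:
  start: add(SSSZ, add(SZ, Z))
  step 1: S(add(SSZ, add(SZ, Z)))
  step 2: S(S(add(SZ, add(SZ, Z))))
  step 3: S(S(S(add(Z, add(SZ, Z)))))
  step 4: S(S(S(add(SZ, Z))))
  step 5: S(S(S(S(add(Z, Z)))))
  step 6: S^4(Z)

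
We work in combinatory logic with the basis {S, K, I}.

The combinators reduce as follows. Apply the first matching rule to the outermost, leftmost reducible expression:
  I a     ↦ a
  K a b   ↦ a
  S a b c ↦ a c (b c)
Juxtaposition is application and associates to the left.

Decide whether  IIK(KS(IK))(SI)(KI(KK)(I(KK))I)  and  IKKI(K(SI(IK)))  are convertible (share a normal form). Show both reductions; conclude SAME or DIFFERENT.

Term A:
  start: IIK(KS(IK))(SI)(KI(KK)(I(KK))I)
  step 1: IK(KS(IK))(SI)(KI(KK)(I(KK))I)
  step 2: K(KS(IK))(SI)(KI(KK)(I(KK))I)
  step 3: KS(IK)(KI(KK)(I(KK))I)
  step 4: S(KI(KK)(I(KK))I)
  step 5: S(I(I(KK))I)
  step 6: S(I(KK)I)
  step 7: S(KKI)
  step 8: SK

Term B:
  start: IKKI(K(SI(IK)))
  step 1: KKI(K(SI(IK)))
  step 2: K(K(SI(IK)))
  step 3: K(K(SIK))

Answer: DIFFERENT — A ⇓ SK, B ⇓ K(K(SIK))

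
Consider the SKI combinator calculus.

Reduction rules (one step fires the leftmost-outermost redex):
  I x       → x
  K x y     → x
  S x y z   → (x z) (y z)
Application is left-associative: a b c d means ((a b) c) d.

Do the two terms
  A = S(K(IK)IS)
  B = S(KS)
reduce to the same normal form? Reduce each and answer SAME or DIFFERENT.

Answer: SAME — A ⇓ S(KS), B ⇓ S(KS)

Derivation:
Term A:
  start: S(K(IK)IS)
  →1  S(IKS)
  →2  S(KS)

Term B:
  start: S(KS)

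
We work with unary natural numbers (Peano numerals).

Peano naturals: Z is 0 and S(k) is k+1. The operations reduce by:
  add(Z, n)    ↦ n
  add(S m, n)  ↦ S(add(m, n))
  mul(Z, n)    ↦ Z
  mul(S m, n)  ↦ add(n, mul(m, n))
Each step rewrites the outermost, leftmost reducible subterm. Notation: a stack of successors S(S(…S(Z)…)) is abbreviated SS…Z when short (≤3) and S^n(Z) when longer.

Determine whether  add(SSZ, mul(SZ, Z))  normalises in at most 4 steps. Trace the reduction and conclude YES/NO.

Answer: NO — after 4 steps the term is S(S(add(Z, mul(Z, Z)))), not yet normal

Derivation:
  start: add(SSZ, mul(SZ, Z))
  step 1: S(add(SZ, mul(SZ, Z)))
  step 2: S(S(add(Z, mul(SZ, Z))))
  step 3: S(S(mul(SZ, Z)))
  step 4: S(S(add(Z, mul(Z, Z))))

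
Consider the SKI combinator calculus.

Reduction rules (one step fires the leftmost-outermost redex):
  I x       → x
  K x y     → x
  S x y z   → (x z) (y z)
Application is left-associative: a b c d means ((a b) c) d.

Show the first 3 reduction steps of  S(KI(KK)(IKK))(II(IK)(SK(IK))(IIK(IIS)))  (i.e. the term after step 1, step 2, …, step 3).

Answer: after 3 steps: S(KK)(II(IK)(SK(IK))(IIK(IIS)))

Reduction:
  start: S(KI(KK)(IKK))(II(IK)(SK(IK))(IIK(IIS)))
  step 1: S(I(IKK))(II(IK)(SK(IK))(IIK(IIS)))
  step 2: S(IKK)(II(IK)(SK(IK))(IIK(IIS)))
  step 3: S(KK)(II(IK)(SK(IK))(IIK(IIS)))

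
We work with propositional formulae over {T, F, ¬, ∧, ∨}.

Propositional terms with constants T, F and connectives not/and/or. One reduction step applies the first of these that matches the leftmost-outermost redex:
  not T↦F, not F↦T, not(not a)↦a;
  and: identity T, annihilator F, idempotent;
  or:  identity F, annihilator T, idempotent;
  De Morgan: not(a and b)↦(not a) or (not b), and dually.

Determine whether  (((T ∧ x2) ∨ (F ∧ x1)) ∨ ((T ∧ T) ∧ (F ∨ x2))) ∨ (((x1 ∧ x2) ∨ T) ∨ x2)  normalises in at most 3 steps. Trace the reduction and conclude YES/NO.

Answer: NO — after 3 steps the term is (x2 ∨ ((T ∧ T) ∧ (F ∨ x2))) ∨ (((x1 ∧ x2) ∨ T) ∨ x2), not yet normal

Reduction:
  start: (((T ∧ x2) ∨ (F ∧ x1)) ∨ ((T ∧ T) ∧ (F ∨ x2))) ∨ (((x1 ∧ x2) ∨ T) ∨ x2)
  step 1: ((x2 ∨ (F ∧ x1)) ∨ ((T ∧ T) ∧ (F ∨ x2))) ∨ (((x1 ∧ x2) ∨ T) ∨ x2)
  step 2: ((x2 ∨ F) ∨ ((T ∧ T) ∧ (F ∨ x2))) ∨ (((x1 ∧ x2) ∨ T) ∨ x2)
  step 3: (x2 ∨ ((T ∧ T) ∧ (F ∨ x2))) ∨ (((x1 ∧ x2) ∨ T) ∨ x2)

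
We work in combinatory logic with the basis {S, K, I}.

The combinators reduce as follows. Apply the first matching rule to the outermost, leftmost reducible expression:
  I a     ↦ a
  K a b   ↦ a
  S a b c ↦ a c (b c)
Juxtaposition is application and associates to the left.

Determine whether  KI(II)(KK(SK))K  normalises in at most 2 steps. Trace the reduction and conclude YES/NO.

Answer: NO — after 2 steps the term is KK(SK)K, not yet normal

Working:
  start: KI(II)(KK(SK))K
  →1  I(KK(SK))K
  →2  KK(SK)K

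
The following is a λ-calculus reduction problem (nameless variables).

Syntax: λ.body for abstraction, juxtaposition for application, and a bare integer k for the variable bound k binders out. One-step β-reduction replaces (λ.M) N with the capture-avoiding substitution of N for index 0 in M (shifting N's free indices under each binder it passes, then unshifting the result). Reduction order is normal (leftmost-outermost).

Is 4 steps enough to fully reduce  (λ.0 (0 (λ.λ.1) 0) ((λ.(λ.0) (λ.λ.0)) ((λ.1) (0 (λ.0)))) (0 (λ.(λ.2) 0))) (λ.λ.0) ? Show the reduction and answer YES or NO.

Answer: NO — after 4 steps the term is (λ.0) (λ.λ.0) ((λ.λ.0) (λ.(λ.λ.λ.0) 0)), not yet normal

Reduction:
  start: (λ.0 (0 (λ.λ.1) 0) ((λ.(λ.0) (λ.λ.0)) ((λ.1) (0 (λ.0)))) (0 (λ.(λ.2) 0))) (λ.λ.0)
  step 1: (λ.λ.0) ((λ.λ.0) (λ.λ.1) (λ.λ.0)) ((λ.(λ.0) (λ.λ.0)) ((λ.λ.λ.0) ((λ.λ.0) (λ.0)))) ((λ.λ.0) (λ.(λ.λ.λ.0) 0))
  step 2: (λ.0) ((λ.(λ.0) (λ.λ.0)) ((λ.λ.λ.0) ((λ.λ.0) (λ.0)))) ((λ.λ.0) (λ.(λ.λ.λ.0) 0))
  step 3: (λ.(λ.0) (λ.λ.0)) ((λ.λ.λ.0) ((λ.λ.0) (λ.0))) ((λ.λ.0) (λ.(λ.λ.λ.0) 0))
  step 4: (λ.0) (λ.λ.0) ((λ.λ.0) (λ.(λ.λ.λ.0) 0))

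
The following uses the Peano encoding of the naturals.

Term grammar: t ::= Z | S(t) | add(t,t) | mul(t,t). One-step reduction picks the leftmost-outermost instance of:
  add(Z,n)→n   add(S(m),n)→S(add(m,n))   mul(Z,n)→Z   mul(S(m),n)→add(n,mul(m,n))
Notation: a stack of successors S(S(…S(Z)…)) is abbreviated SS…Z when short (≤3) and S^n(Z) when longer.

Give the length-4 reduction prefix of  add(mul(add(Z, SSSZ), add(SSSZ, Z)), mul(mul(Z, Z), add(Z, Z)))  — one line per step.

  start: add(mul(add(Z, SSSZ), add(SSSZ, Z)), mul(mul(Z, Z), add(Z, Z)))
  step 1: add(mul(SSSZ, add(SSSZ, Z)), mul(mul(Z, Z), add(Z, Z)))
  step 2: add(add(add(SSSZ, Z), mul(SSZ, add(SSSZ, Z))), mul(mul(Z, Z), add(Z, Z)))
  step 3: add(add(S(add(SSZ, Z)), mul(SSZ, add(SSSZ, Z))), mul(mul(Z, Z), add(Z, Z)))
  step 4: add(S(add(add(SSZ, Z), mul(SSZ, add(SSSZ, Z)))), mul(mul(Z, Z), add(Z, Z)))

Answer: after 4 steps: add(S(add(add(SSZ, Z), mul(SSZ, add(SSSZ, Z)))), mul(mul(Z, Z), add(Z, Z)))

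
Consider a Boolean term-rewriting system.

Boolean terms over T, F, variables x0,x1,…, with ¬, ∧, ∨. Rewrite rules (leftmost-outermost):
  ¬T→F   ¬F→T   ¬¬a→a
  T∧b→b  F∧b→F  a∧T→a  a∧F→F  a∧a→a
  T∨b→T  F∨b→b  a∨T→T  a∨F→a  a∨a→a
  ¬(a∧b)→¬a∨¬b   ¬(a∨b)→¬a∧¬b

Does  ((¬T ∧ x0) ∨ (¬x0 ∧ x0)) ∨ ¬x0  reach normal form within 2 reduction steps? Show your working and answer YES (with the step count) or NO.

Answer: NO — after 2 steps the term is (F ∨ (¬x0 ∧ x0)) ∨ ¬x0, not yet normal

Reduction:
  start: ((¬T ∧ x0) ∨ (¬x0 ∧ x0)) ∨ ¬x0
  [1] ((F ∧ x0) ∨ (¬x0 ∧ x0)) ∨ ¬x0
  [2] (F ∨ (¬x0 ∧ x0)) ∨ ¬x0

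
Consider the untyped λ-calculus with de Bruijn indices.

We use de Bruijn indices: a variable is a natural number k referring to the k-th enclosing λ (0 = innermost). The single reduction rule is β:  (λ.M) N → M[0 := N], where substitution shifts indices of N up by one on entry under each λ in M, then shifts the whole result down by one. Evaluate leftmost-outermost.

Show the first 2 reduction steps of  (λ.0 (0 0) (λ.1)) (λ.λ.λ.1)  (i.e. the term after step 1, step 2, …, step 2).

  start: (λ.0 (0 0) (λ.1)) (λ.λ.λ.1)
  [1] (λ.λ.λ.1) ((λ.λ.λ.1) (λ.λ.λ.1)) (λ.λ.λ.λ.1)
  [2] (λ.λ.1) (λ.λ.λ.λ.1)

Answer: after 2 steps: (λ.λ.1) (λ.λ.λ.λ.1)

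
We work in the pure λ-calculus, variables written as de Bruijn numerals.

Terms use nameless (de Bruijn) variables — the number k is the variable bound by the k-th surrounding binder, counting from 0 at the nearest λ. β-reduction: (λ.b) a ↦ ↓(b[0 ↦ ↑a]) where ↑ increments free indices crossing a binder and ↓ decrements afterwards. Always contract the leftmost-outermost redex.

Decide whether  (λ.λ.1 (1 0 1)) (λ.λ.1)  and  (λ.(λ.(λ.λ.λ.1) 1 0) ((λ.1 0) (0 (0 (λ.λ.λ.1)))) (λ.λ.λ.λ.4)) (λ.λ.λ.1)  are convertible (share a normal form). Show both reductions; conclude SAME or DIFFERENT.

Answer: SAME — A ⇓ λ.λ.1, B ⇓ λ.λ.1

Derivation:
Term A:
  start: (λ.λ.1 (1 0 1)) (λ.λ.1)
  step 1: λ.(λ.λ.1) ((λ.λ.1) 0 (λ.λ.1))
  step 2: λ.λ.(λ.λ.1) 1 (λ.λ.1)
  step 3: λ.λ.(λ.2) (λ.λ.1)
  step 4: λ.λ.1

Term B:
  start: (λ.(λ.(λ.λ.λ.1) 1 0) ((λ.1 0) (0 (0 (λ.λ.λ.1)))) (λ.λ.λ.λ.4)) (λ.λ.λ.1)
  step 1: (λ.(λ.λ.λ.1) (λ.λ.λ.1) 0) ((λ.(λ.λ.λ.1) 0) ((λ.λ.λ.1) ((λ.λ.λ.1) (λ.λ.λ.1)))) (λ.λ.λ.λ.λ.λ.λ.1)
  step 2: (λ.λ.λ.1) (λ.λ.λ.1) ((λ.(λ.λ.λ.1) 0) ((λ.λ.λ.1) ((λ.λ.λ.1) (λ.λ.λ.1)))) (λ.λ.λ.λ.λ.λ.λ.1)
  step 3: (λ.λ.1) ((λ.(λ.λ.λ.1) 0) ((λ.λ.λ.1) ((λ.λ.λ.1) (λ.λ.λ.1)))) (λ.λ.λ.λ.λ.λ.λ.1)
  step 4: (λ.(λ.(λ.λ.λ.1) 0) ((λ.λ.λ.1) ((λ.λ.λ.1) (λ.λ.λ.1)))) (λ.λ.λ.λ.λ.λ.λ.1)
  step 5: (λ.(λ.λ.λ.1) 0) ((λ.λ.λ.1) ((λ.λ.λ.1) (λ.λ.λ.1)))
  step 6: (λ.λ.λ.1) ((λ.λ.λ.1) ((λ.λ.λ.1) (λ.λ.λ.1)))
  step 7: λ.λ.1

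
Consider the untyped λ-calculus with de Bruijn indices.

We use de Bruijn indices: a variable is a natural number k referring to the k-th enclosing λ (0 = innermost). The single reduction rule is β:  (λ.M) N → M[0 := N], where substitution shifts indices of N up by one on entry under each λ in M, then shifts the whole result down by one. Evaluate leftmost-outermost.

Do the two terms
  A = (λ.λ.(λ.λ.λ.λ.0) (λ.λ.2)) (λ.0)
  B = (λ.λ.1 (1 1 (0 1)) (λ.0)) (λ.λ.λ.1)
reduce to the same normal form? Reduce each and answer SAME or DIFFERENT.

Term A:
  start: (λ.λ.(λ.λ.λ.λ.0) (λ.λ.2)) (λ.0)
  →1  λ.(λ.λ.λ.λ.0) (λ.λ.2)
  →2  λ.λ.λ.λ.0

Term B:
  start: (λ.λ.1 (1 1 (0 1)) (λ.0)) (λ.λ.λ.1)
  →1  λ.(λ.λ.λ.1) ((λ.λ.λ.1) (λ.λ.λ.1) (0 (λ.λ.λ.1))) (λ.0)
  →2  λ.(λ.λ.1) (λ.0)
  →3  λ.λ.λ.0

Answer: DIFFERENT — A ⇓ λ.λ.λ.λ.0, B ⇓ λ.λ.λ.0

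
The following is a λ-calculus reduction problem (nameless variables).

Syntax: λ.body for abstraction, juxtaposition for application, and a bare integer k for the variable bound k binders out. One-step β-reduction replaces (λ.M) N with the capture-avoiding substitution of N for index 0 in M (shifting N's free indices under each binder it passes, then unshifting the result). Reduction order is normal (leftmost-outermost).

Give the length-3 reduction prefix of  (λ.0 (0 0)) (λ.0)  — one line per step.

  start: (λ.0 (0 0)) (λ.0)
  [1] (λ.0) ((λ.0) (λ.0))
  [2] (λ.0) (λ.0)
  [3] λ.0

Answer: after 3 steps: λ.0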